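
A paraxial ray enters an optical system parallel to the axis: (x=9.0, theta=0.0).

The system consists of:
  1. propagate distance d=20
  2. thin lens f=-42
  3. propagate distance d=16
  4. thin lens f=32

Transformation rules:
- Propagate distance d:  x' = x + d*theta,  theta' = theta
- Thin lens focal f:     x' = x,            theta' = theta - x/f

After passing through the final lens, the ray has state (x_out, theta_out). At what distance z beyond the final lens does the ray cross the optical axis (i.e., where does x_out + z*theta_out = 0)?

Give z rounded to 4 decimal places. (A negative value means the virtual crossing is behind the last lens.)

Initial: x=9.0000 theta=0.0000
After 1 (propagate distance d=20): x=9.0000 theta=0.0000
After 2 (thin lens f=-42): x=9.0000 theta=3/14 (≈0.2143)
After 3 (propagate distance d=16): x=87/7 (≈12.4286) theta=3/14 (≈0.2143)
After 4 (thin lens f=32): x=87/7 (≈12.4286) theta=-39/224 (≈-0.1741)
z_focus = -x_out/theta_out = -(87/7)/(-39/224) = 928/13 ≈ 71.3846
Rounded to 4 decimal places: z = 71.3846

Answer: 71.3846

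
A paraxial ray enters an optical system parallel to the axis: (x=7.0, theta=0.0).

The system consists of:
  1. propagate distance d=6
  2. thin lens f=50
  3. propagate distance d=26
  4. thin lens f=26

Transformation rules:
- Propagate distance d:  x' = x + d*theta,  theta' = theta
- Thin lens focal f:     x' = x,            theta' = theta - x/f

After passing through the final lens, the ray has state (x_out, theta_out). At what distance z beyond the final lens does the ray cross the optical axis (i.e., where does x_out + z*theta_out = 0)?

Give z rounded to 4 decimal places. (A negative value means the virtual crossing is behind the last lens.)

Answer: 12.4800

Derivation:
Initial: x=7.0000 theta=0.0000
After 1 (propagate distance d=6): x=7.0000 theta=0.0000
After 2 (thin lens f=50): x=7.0000 theta=-0.1400
After 3 (propagate distance d=26): x=3.3600 theta=-0.1400
After 4 (thin lens f=26): x=3.3600 theta=-7/26 (≈-0.2692)
z_focus = -x_out/theta_out = -(3.3600)/(-7/26) = 12.4800
Rounded to 4 decimal places: z = 12.4800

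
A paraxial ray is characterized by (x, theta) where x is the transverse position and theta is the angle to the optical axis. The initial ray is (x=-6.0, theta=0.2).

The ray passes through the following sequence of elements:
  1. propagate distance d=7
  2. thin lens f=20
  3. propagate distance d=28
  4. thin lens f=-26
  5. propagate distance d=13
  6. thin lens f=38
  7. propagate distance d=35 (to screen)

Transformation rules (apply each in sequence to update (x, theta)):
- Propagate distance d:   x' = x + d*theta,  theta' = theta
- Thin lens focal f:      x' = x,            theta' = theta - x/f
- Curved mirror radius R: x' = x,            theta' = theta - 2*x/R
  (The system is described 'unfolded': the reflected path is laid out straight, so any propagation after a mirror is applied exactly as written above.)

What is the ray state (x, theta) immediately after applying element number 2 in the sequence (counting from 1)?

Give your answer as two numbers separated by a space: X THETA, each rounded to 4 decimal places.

Answer: -4.6000 0.4300

Derivation:
Initial: x=-6.0000 theta=0.2000
After 1 (propagate distance d=7): x=-4.6000 theta=0.2000
After 2 (thin lens f=20): x=-4.6000 theta=0.4300
Rounded to 4 decimal places: x = -4.6000, theta = 0.4300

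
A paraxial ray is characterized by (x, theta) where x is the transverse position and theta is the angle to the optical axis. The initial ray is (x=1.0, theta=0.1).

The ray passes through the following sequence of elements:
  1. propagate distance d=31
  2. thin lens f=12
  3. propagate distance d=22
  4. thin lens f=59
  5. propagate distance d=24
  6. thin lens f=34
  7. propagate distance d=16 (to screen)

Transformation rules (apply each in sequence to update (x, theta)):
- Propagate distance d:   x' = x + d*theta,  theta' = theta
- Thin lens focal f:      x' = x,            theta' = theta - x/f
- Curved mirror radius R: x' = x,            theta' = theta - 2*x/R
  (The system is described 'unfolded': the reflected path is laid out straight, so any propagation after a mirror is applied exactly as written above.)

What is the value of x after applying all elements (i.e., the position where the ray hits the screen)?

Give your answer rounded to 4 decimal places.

Answer: -6.9894

Derivation:
Initial: x=1.0000 theta=0.1000
After 1 (propagate distance d=31): x=4.1000 theta=0.1000
After 2 (thin lens f=12): x=4.1000 theta=-29/120 (≈-0.2417)
After 3 (propagate distance d=22): x=-73/60 (≈-1.2167) theta=-29/120 (≈-0.2417)
After 4 (thin lens f=59): x=-73/60 (≈-1.2167) theta=-313/1416 (≈-0.2210)
After 5 (propagate distance d=24): x=-23087/3540 (≈-6.5218) theta=-313/1416 (≈-0.2210)
After 6 (thin lens f=34): x=-23087/3540 (≈-6.5218) theta=-1759/60180 (≈-0.0292)
After 7 (propagate distance d=16 (to screen)): x=-420623/60180 (≈-6.9894) theta=-1759/60180 (≈-0.0292)
Rounded to 4 decimal places: x = -6.9894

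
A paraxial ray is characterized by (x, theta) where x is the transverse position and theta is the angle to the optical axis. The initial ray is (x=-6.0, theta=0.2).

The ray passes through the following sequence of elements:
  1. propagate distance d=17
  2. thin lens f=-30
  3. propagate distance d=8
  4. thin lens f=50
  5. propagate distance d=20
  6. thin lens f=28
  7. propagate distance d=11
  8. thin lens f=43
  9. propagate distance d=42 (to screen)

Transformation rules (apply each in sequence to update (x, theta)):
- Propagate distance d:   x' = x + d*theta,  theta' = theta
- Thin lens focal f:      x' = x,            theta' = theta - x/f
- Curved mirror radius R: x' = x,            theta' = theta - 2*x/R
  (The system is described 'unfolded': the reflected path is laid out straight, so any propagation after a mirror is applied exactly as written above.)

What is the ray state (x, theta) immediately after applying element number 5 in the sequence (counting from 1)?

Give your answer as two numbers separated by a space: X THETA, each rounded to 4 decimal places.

Answer: 1.2507 0.1472

Derivation:
Initial: x=-6.0000 theta=0.2000
After 1 (propagate distance d=17): x=-2.6000 theta=0.2000
After 2 (thin lens f=-30): x=-2.6000 theta=17/150 (≈0.1133)
After 3 (propagate distance d=8): x=-127/75 (≈-1.6933) theta=17/150 (≈0.1133)
After 4 (thin lens f=50): x=-127/75 (≈-1.6933) theta=0.1472
After 5 (propagate distance d=20): x=469/375 (≈1.2507) theta=0.1472
Rounded to 4 decimal places: x = 1.2507, theta = 0.1472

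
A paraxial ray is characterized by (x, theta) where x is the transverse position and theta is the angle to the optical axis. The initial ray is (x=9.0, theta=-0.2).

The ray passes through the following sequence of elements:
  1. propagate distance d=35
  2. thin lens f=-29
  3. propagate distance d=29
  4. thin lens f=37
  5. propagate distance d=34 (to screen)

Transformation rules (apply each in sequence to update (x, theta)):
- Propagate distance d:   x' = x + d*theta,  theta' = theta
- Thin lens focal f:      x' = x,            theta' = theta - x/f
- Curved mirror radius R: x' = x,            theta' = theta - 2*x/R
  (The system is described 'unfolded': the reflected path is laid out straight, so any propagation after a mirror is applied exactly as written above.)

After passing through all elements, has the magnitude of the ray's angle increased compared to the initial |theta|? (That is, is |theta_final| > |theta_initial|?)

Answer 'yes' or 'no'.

Initial: x=9.0000 theta=-0.2000
After 1 (propagate distance d=35): x=2.0000 theta=-0.2000
After 2 (thin lens f=-29): x=2.0000 theta=-19/145 (≈-0.1310)
After 3 (propagate distance d=29): x=-1.8000 theta=-19/145 (≈-0.1310)
After 4 (thin lens f=37): x=-1.8000 theta=-442/5365 (≈-0.0824)
After 5 (propagate distance d=34 (to screen)): x=-4937/1073 (≈-4.6011) theta=-442/5365 (≈-0.0824)
|theta_initial|=0.2000 |theta_final|=442/5365 (≈0.0824) -> not increased

Answer: no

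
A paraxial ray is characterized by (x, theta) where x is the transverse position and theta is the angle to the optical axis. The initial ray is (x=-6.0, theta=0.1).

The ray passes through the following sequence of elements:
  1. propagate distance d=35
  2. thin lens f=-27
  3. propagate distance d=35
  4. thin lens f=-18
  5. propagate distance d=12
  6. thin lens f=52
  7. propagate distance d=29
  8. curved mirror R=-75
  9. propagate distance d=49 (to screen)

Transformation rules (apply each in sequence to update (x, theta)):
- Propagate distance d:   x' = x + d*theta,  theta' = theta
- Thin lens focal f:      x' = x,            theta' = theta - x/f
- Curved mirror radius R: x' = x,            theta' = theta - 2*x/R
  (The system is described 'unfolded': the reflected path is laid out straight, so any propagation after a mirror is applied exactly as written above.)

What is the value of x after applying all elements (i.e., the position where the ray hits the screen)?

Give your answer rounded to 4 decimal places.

Initial: x=-6.0000 theta=0.1000
After 1 (propagate distance d=35): x=-2.5000 theta=0.1000
After 2 (thin lens f=-27): x=-2.5000 theta=1/135 (≈0.0074)
After 3 (propagate distance d=35): x=-121/54 (≈-2.2407) theta=1/135 (≈0.0074)
After 4 (thin lens f=-18): x=-121/54 (≈-2.2407) theta=-569/4860 (≈-0.1171)
After 5 (propagate distance d=12): x=-2953/810 (≈-3.6457) theta=-569/4860 (≈-0.1171)
After 6 (thin lens f=52): x=-2953/810 (≈-3.6457) theta=-1187/25272 (≈-0.0470)
After 7 (propagate distance d=29): x=-632783/126360 (≈-5.0078) theta=-1187/25272 (≈-0.0470)
After 8 (curved mirror R=-75): x=-632783/126360 (≈-5.0078) theta=-1710691/9477000 (≈-0.1805)
After 9 (propagate distance d=49 (to screen)): x=-16410323/1184625 (≈-13.8528) theta=-1710691/9477000 (≈-0.1805)
Rounded to 4 decimal places: x = -13.8528

Answer: -13.8528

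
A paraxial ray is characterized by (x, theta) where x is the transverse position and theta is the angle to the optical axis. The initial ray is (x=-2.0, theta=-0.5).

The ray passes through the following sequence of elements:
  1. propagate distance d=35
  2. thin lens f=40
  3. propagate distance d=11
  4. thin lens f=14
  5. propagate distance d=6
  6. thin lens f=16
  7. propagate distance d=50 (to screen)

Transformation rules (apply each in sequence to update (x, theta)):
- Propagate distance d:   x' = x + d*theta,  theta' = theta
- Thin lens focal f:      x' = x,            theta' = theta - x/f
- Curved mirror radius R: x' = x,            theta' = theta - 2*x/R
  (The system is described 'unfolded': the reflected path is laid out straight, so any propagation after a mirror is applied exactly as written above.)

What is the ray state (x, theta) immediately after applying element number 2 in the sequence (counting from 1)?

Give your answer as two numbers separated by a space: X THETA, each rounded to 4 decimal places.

Initial: x=-2.0000 theta=-0.5000
After 1 (propagate distance d=35): x=-19.5000 theta=-0.5000
After 2 (thin lens f=40): x=-19.5000 theta=-0.0125
Rounded to 4 decimal places: x = -19.5000, theta = -0.0125

Answer: -19.5000 -0.0125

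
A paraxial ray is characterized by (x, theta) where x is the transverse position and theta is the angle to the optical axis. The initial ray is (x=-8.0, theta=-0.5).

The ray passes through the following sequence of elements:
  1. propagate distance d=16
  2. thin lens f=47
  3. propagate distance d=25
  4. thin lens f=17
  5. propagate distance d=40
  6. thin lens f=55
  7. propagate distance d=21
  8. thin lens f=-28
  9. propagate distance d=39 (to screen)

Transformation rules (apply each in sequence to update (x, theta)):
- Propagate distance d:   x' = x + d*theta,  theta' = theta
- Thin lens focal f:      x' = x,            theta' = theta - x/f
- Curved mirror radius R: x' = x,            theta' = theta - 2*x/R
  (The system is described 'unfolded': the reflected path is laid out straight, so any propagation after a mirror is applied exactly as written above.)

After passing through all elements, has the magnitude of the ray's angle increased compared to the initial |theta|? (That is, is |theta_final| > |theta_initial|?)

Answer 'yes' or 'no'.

Answer: yes

Derivation:
Initial: x=-8.0000 theta=-0.5000
After 1 (propagate distance d=16): x=-16.0000 theta=-0.5000
After 2 (thin lens f=47): x=-16.0000 theta=-15/94 (≈-0.1596)
After 3 (propagate distance d=25): x=-1879/94 (≈-19.9894) theta=-15/94 (≈-0.1596)
After 4 (thin lens f=17): x=-1879/94 (≈-19.9894) theta=812/799 (≈1.0163)
After 5 (propagate distance d=40): x=33017/1598 (≈20.6615) theta=812/799 (≈1.0163)
After 6 (thin lens f=55): x=33017/1598 (≈20.6615) theta=56303/87890 (≈0.6406)
After 7 (propagate distance d=21): x=1499149/43945 (≈34.1142) theta=56303/87890 (≈0.6406)
After 8 (thin lens f=-28): x=1499149/43945 (≈34.1142) theta=2287391/1230460 (≈1.8590)
After 9 (propagate distance d=39 (to screen)): x=131184421/1230460 (≈106.6141) theta=2287391/1230460 (≈1.8590)
|theta_initial|=0.5000 |theta_final|=2287391/1230460 (≈1.8590) -> increased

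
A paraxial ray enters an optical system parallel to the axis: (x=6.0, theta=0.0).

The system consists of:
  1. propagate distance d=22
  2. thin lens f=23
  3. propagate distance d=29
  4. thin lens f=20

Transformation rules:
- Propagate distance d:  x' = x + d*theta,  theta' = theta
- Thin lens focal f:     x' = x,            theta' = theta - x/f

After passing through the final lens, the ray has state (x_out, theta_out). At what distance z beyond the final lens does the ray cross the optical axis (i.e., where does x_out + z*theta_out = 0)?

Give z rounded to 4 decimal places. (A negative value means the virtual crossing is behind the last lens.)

Initial: x=6.0000 theta=0.0000
After 1 (propagate distance d=22): x=6.0000 theta=0.0000
After 2 (thin lens f=23): x=6.0000 theta=-6/23 (≈-0.2609)
After 3 (propagate distance d=29): x=-36/23 (≈-1.5652) theta=-6/23 (≈-0.2609)
After 4 (thin lens f=20): x=-36/23 (≈-1.5652) theta=-21/115 (≈-0.1826)
z_focus = -x_out/theta_out = -(-36/23)/(-21/115) = -60/7 ≈ -8.5714
Rounded to 4 decimal places: z = -8.5714

Answer: -8.5714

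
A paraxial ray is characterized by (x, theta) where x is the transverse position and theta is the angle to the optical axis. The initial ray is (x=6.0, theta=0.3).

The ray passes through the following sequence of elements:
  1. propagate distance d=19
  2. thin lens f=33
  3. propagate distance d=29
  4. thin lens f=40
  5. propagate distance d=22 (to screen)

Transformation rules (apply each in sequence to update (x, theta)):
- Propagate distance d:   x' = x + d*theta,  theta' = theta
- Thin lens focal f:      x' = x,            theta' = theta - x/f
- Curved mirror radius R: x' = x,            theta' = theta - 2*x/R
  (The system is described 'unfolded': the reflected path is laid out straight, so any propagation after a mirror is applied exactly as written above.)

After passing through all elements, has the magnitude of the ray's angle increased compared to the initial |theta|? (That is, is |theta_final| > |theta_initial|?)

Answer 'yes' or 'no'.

Initial: x=6.0000 theta=0.3000
After 1 (propagate distance d=19): x=11.7000 theta=0.3000
After 2 (thin lens f=33): x=11.7000 theta=-3/55 (≈-0.0545)
After 3 (propagate distance d=29): x=1113/110 (≈10.1182) theta=-3/55 (≈-0.0545)
After 4 (thin lens f=40): x=1113/110 (≈10.1182) theta=-0.3075
After 5 (propagate distance d=22 (to screen)): x=7377/2200 (≈3.3532) theta=-0.3075
|theta_initial|=0.3000 |theta_final|=0.3075 -> increased

Answer: yes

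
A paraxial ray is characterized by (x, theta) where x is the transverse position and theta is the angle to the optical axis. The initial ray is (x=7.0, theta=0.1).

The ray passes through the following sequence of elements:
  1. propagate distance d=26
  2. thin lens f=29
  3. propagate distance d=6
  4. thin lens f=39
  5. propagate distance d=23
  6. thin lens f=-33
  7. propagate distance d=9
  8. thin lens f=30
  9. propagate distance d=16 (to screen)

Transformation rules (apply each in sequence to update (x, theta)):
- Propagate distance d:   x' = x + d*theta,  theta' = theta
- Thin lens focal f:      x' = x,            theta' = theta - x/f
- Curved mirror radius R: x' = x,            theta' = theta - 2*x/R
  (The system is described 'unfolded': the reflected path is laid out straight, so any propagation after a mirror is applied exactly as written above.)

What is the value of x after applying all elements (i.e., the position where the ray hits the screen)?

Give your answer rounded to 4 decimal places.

Answer: -11.0184

Derivation:
Initial: x=7.0000 theta=0.1000
After 1 (propagate distance d=26): x=9.6000 theta=0.1000
After 2 (thin lens f=29): x=9.6000 theta=-67/290 (≈-0.2310)
After 3 (propagate distance d=6): x=1191/145 (≈8.2138) theta=-67/290 (≈-0.2310)
After 4 (thin lens f=39): x=1191/145 (≈8.2138) theta=-333/754 (≈-0.4416)
After 5 (propagate distance d=23): x=-7329/3770 (≈-1.9440) theta=-333/754 (≈-0.4416)
After 6 (thin lens f=-33): x=-7329/3770 (≈-1.9440) theta=-10379/20735 (≈-0.5006)
After 7 (propagate distance d=9): x=-267441/41470 (≈-6.4490) theta=-10379/20735 (≈-0.5006)
After 8 (thin lens f=30): x=-267441/41470 (≈-6.4490) theta=-118433/414700 (≈-0.2856)
After 9 (propagate distance d=16 (to screen)): x=-2284669/207350 (≈-11.0184) theta=-118433/414700 (≈-0.2856)
Rounded to 4 decimal places: x = -11.0184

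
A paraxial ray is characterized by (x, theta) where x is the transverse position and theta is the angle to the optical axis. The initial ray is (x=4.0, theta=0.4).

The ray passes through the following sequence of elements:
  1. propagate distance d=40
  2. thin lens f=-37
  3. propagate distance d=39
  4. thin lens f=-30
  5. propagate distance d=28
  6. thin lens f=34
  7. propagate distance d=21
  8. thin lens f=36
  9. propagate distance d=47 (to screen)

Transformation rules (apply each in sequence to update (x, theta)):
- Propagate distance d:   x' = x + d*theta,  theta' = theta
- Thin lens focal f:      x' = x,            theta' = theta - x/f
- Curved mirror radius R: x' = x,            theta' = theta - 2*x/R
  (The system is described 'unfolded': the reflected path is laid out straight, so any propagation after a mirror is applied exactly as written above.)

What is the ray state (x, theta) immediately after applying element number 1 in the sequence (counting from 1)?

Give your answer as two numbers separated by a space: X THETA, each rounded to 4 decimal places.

Answer: 20.0000 0.4000

Derivation:
Initial: x=4.0000 theta=0.4000
After 1 (propagate distance d=40): x=20.0000 theta=0.4000
Rounded to 4 decimal places: x = 20.0000, theta = 0.4000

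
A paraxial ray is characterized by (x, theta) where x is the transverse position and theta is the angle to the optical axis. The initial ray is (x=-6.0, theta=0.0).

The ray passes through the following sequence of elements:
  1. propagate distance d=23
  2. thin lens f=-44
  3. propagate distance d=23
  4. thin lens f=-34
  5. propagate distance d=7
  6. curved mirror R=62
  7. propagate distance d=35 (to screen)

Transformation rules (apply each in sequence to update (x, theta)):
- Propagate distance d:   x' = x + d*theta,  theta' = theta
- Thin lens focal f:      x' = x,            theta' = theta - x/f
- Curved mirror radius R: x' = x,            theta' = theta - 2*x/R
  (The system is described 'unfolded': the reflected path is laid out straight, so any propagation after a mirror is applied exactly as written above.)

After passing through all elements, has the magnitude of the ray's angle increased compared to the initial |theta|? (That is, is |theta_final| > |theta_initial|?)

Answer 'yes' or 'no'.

Initial: x=-6.0000 theta=0.0000
After 1 (propagate distance d=23): x=-6.0000 theta=0.0000
After 2 (thin lens f=-44): x=-6.0000 theta=-3/22 (≈-0.1364)
After 3 (propagate distance d=23): x=-201/22 (≈-9.1364) theta=-3/22 (≈-0.1364)
After 4 (thin lens f=-34): x=-201/22 (≈-9.1364) theta=-303/748 (≈-0.4051)
After 5 (propagate distance d=7): x=-8955/748 (≈-11.9719) theta=-303/748 (≈-0.4051)
After 6 (curved mirror R=62): x=-8955/748 (≈-11.9719) theta=-219/11594 (≈-0.0189)
After 7 (propagate distance d=35 (to screen)): x=-292935/23188 (≈-12.6330) theta=-219/11594 (≈-0.0189)
|theta_initial|=0.0000 |theta_final|=219/11594 (≈0.0189) -> increased

Answer: yes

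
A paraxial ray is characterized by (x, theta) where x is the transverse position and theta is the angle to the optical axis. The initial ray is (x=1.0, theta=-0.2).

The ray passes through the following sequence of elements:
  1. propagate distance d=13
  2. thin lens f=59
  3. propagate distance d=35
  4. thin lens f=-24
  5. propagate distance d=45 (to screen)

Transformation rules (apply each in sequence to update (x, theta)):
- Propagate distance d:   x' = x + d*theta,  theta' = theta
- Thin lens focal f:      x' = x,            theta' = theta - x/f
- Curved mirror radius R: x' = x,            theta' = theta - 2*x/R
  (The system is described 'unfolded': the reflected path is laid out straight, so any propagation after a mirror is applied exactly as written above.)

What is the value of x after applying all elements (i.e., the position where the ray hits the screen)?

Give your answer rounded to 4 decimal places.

Answer: -29.7758

Derivation:
Initial: x=1.0000 theta=-0.2000
After 1 (propagate distance d=13): x=-1.6000 theta=-0.2000
After 2 (thin lens f=59): x=-1.6000 theta=-51/295 (≈-0.1729)
After 3 (propagate distance d=35): x=-2257/295 (≈-7.6508) theta=-51/295 (≈-0.1729)
After 4 (thin lens f=-24): x=-2257/295 (≈-7.6508) theta=-59/120 (≈-0.4917)
After 5 (propagate distance d=45 (to screen)): x=-70271/2360 (≈-29.7758) theta=-59/120 (≈-0.4917)
Rounded to 4 decimal places: x = -29.7758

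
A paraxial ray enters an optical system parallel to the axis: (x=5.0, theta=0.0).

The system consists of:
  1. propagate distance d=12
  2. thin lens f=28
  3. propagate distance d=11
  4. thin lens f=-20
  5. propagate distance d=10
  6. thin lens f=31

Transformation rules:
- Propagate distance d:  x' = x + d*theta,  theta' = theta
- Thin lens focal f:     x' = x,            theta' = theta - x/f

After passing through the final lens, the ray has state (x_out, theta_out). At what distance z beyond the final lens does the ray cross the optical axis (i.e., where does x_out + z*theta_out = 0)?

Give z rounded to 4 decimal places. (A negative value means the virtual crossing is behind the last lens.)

Initial: x=5.0000 theta=0.0000
After 1 (propagate distance d=12): x=5.0000 theta=0.0000
After 2 (thin lens f=28): x=5.0000 theta=-5/28 (≈-0.1786)
After 3 (propagate distance d=11): x=85/28 (≈3.0357) theta=-5/28 (≈-0.1786)
After 4 (thin lens f=-20): x=85/28 (≈3.0357) theta=-3/112 (≈-0.0268)
After 5 (propagate distance d=10): x=155/56 (≈2.7679) theta=-3/112 (≈-0.0268)
After 6 (thin lens f=31): x=155/56 (≈2.7679) theta=-13/112 (≈-0.1161)
z_focus = -x_out/theta_out = -(155/56)/(-13/112) = 310/13 ≈ 23.8462
Rounded to 4 decimal places: z = 23.8462

Answer: 23.8462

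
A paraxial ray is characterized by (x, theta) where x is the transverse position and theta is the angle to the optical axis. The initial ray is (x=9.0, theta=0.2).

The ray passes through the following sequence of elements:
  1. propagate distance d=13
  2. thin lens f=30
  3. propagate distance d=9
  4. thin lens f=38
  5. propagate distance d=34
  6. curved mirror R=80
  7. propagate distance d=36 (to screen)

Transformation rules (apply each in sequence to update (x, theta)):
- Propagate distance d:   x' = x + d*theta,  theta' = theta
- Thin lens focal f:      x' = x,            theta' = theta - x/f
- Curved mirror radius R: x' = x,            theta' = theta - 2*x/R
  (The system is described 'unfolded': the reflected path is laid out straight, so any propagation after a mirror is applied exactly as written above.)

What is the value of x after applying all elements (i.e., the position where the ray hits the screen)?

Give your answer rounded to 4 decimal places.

Answer: -16.6481

Derivation:
Initial: x=9.0000 theta=0.2000
After 1 (propagate distance d=13): x=11.6000 theta=0.2000
After 2 (thin lens f=30): x=11.6000 theta=-14/75 (≈-0.1867)
After 3 (propagate distance d=9): x=9.9200 theta=-14/75 (≈-0.1867)
After 4 (thin lens f=38): x=9.9200 theta=-638/1425 (≈-0.4477)
After 5 (propagate distance d=34): x=-7556/1425 (≈-5.3025) theta=-638/1425 (≈-0.4477)
After 6 (curved mirror R=80): x=-7556/1425 (≈-5.3025) theta=-1497/4750 (≈-0.3152)
After 7 (propagate distance d=36 (to screen)): x=-118618/7125 (≈-16.6481) theta=-1497/4750 (≈-0.3152)
Rounded to 4 decimal places: x = -16.6481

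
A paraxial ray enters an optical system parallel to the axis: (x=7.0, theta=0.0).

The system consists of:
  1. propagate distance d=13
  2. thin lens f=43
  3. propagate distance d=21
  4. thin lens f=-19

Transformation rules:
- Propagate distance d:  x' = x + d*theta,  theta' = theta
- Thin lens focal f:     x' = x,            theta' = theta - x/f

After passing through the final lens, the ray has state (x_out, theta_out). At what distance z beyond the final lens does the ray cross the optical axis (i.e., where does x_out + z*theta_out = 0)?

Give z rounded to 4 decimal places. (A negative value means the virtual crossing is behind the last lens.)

Initial: x=7.0000 theta=0.0000
After 1 (propagate distance d=13): x=7.0000 theta=0.0000
After 2 (thin lens f=43): x=7.0000 theta=-7/43 (≈-0.1628)
After 3 (propagate distance d=21): x=154/43 (≈3.5814) theta=-7/43 (≈-0.1628)
After 4 (thin lens f=-19): x=154/43 (≈3.5814) theta=21/817 (≈0.0257)
z_focus = -x_out/theta_out = -(154/43)/(21/817) = -418/3 ≈ -139.3333
Rounded to 4 decimal places: z = -139.3333

Answer: -139.3333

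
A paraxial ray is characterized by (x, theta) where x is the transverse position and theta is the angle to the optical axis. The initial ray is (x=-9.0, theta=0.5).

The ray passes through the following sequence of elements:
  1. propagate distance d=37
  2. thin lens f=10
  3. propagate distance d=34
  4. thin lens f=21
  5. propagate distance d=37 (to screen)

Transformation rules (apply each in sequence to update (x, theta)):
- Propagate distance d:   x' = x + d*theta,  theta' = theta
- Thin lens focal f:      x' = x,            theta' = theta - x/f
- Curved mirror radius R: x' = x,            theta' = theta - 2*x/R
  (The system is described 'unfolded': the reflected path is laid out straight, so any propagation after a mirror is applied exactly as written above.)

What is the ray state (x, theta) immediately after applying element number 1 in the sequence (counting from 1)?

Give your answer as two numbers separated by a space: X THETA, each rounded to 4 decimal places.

Answer: 9.5000 0.5000

Derivation:
Initial: x=-9.0000 theta=0.5000
After 1 (propagate distance d=37): x=9.5000 theta=0.5000
Rounded to 4 decimal places: x = 9.5000, theta = 0.5000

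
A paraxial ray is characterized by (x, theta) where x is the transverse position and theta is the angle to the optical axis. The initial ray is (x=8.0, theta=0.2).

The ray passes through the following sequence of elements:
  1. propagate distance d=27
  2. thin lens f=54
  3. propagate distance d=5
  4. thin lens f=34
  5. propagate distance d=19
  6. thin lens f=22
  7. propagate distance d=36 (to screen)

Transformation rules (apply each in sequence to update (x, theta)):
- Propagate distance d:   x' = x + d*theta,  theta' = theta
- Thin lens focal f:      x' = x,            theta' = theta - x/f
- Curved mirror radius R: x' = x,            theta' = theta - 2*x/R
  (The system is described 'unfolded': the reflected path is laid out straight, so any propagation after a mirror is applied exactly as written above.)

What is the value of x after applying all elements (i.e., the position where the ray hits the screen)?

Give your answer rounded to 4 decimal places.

Answer: -18.7790

Derivation:
Initial: x=8.0000 theta=0.2000
After 1 (propagate distance d=27): x=13.4000 theta=0.2000
After 2 (thin lens f=54): x=13.4000 theta=-13/270 (≈-0.0481)
After 3 (propagate distance d=5): x=3553/270 (≈13.1593) theta=-13/270 (≈-0.0481)
After 4 (thin lens f=34): x=3553/270 (≈13.1593) theta=-47/108 (≈-0.4352)
After 5 (propagate distance d=19): x=2641/540 (≈4.8907) theta=-47/108 (≈-0.4352)
After 6 (thin lens f=22): x=2641/540 (≈4.8907) theta=-7811/11880 (≈-0.6575)
After 7 (propagate distance d=36 (to screen)): x=-111547/5940 (≈-18.7790) theta=-7811/11880 (≈-0.6575)
Rounded to 4 decimal places: x = -18.7790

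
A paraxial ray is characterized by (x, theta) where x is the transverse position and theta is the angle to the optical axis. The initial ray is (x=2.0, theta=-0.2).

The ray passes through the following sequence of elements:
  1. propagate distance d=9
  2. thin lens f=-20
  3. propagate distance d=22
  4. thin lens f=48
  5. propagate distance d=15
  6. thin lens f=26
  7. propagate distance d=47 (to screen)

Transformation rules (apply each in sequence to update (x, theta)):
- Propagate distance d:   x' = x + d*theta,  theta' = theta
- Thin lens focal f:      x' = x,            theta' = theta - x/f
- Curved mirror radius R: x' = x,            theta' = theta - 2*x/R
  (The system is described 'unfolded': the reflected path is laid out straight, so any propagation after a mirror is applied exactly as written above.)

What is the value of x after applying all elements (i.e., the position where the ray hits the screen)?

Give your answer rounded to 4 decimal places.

Initial: x=2.0000 theta=-0.2000
After 1 (propagate distance d=9): x=0.2000 theta=-0.2000
After 2 (thin lens f=-20): x=0.2000 theta=-0.1900
After 3 (propagate distance d=22): x=-3.9800 theta=-0.1900
After 4 (thin lens f=48): x=-3.9800 theta=-257/2400 (≈-0.1071)
After 5 (propagate distance d=15): x=-4469/800 (≈-5.5863) theta=-257/2400 (≈-0.1071)
After 6 (thin lens f=26): x=-4469/800 (≈-5.5863) theta=269/2496 (≈0.1078)
After 7 (propagate distance d=47 (to screen)): x=-32507/62400 (≈-0.5209) theta=269/2496 (≈0.1078)
Rounded to 4 decimal places: x = -0.5209

Answer: -0.5209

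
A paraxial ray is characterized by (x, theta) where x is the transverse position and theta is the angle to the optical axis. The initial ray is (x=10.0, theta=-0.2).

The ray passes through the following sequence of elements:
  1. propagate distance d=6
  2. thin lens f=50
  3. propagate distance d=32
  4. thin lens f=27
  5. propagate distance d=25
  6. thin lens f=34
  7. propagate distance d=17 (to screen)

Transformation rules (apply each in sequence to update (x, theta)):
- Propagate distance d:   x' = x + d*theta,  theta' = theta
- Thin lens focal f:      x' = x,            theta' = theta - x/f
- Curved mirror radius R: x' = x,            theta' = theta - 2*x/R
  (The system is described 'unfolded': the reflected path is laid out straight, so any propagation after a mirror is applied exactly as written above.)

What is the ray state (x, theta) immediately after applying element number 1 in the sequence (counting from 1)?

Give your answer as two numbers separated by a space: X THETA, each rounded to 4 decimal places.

Answer: 8.8000 -0.2000

Derivation:
Initial: x=10.0000 theta=-0.2000
After 1 (propagate distance d=6): x=8.8000 theta=-0.2000
Rounded to 4 decimal places: x = 8.8000, theta = -0.2000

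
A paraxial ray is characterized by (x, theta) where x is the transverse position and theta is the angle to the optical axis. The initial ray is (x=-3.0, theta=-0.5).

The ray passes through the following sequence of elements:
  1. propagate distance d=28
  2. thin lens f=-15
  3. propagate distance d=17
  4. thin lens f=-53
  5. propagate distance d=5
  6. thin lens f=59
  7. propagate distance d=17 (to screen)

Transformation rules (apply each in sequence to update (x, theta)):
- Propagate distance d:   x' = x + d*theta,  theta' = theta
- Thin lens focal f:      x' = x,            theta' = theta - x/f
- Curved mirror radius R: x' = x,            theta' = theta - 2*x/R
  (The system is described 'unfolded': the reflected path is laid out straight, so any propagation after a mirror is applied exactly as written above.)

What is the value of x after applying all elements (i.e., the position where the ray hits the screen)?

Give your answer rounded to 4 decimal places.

Initial: x=-3.0000 theta=-0.5000
After 1 (propagate distance d=28): x=-17.0000 theta=-0.5000
After 2 (thin lens f=-15): x=-17.0000 theta=-49/30 (≈-1.6333)
After 3 (propagate distance d=17): x=-1343/30 (≈-44.7667) theta=-49/30 (≈-1.6333)
After 4 (thin lens f=-53): x=-1343/30 (≈-44.7667) theta=-394/159 (≈-2.4780)
After 5 (propagate distance d=5): x=-30293/530 (≈-57.1566) theta=-394/159 (≈-2.4780)
After 6 (thin lens f=59): x=-30293/530 (≈-57.1566) theta=-141581/93810 (≈-1.5092)
After 7 (propagate distance d=17 (to screen)): x=-3884369/46905 (≈-82.8135) theta=-141581/93810 (≈-1.5092)
Rounded to 4 decimal places: x = -82.8135

Answer: -82.8135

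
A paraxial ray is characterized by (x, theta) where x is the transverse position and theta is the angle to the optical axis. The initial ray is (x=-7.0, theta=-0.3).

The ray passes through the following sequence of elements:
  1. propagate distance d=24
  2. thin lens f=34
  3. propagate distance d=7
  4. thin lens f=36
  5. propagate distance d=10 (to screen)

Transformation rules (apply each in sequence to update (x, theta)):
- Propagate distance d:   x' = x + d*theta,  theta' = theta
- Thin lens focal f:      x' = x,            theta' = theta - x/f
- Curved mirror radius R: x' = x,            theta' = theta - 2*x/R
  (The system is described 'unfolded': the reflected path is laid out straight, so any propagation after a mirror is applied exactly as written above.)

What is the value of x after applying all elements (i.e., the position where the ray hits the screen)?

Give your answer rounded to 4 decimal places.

Initial: x=-7.0000 theta=-0.3000
After 1 (propagate distance d=24): x=-14.2000 theta=-0.3000
After 2 (thin lens f=34): x=-14.2000 theta=2/17 (≈0.1176)
After 3 (propagate distance d=7): x=-1137/85 (≈-13.3765) theta=2/17 (≈0.1176)
After 4 (thin lens f=36): x=-1137/85 (≈-13.3765) theta=499/1020 (≈0.4892)
After 5 (propagate distance d=10 (to screen)): x=-4327/510 (≈-8.4843) theta=499/1020 (≈0.4892)
Rounded to 4 decimal places: x = -8.4843

Answer: -8.4843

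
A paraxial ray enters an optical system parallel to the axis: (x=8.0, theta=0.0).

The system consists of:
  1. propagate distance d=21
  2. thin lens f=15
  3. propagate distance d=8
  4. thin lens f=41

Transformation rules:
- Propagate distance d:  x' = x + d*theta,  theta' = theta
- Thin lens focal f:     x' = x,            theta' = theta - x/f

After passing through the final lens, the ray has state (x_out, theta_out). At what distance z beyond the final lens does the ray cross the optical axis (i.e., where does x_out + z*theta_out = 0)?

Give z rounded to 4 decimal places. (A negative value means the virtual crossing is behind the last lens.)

Initial: x=8.0000 theta=0.0000
After 1 (propagate distance d=21): x=8.0000 theta=0.0000
After 2 (thin lens f=15): x=8.0000 theta=-8/15 (≈-0.5333)
After 3 (propagate distance d=8): x=56/15 (≈3.7333) theta=-8/15 (≈-0.5333)
After 4 (thin lens f=41): x=56/15 (≈3.7333) theta=-128/205 (≈-0.6244)
z_focus = -x_out/theta_out = -(56/15)/(-128/205) = 287/48 ≈ 5.9792
Rounded to 4 decimal places: z = 5.9792

Answer: 5.9792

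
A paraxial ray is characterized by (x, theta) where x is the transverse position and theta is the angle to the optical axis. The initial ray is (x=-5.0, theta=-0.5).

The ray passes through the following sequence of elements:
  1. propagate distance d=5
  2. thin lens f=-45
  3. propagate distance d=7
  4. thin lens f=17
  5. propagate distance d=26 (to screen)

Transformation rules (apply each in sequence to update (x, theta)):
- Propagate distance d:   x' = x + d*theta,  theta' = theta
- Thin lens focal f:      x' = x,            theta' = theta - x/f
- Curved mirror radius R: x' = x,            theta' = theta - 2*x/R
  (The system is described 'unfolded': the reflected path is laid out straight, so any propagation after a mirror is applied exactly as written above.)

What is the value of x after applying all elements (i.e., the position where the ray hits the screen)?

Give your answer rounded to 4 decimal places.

Initial: x=-5.0000 theta=-0.5000
After 1 (propagate distance d=5): x=-7.5000 theta=-0.5000
After 2 (thin lens f=-45): x=-7.5000 theta=-2/3 (≈-0.6667)
After 3 (propagate distance d=7): x=-73/6 (≈-12.1667) theta=-2/3 (≈-0.6667)
After 4 (thin lens f=17): x=-73/6 (≈-12.1667) theta=5/102 (≈0.0490)
After 5 (propagate distance d=26 (to screen)): x=-1111/102 (≈-10.8922) theta=5/102 (≈0.0490)
Rounded to 4 decimal places: x = -10.8922

Answer: -10.8922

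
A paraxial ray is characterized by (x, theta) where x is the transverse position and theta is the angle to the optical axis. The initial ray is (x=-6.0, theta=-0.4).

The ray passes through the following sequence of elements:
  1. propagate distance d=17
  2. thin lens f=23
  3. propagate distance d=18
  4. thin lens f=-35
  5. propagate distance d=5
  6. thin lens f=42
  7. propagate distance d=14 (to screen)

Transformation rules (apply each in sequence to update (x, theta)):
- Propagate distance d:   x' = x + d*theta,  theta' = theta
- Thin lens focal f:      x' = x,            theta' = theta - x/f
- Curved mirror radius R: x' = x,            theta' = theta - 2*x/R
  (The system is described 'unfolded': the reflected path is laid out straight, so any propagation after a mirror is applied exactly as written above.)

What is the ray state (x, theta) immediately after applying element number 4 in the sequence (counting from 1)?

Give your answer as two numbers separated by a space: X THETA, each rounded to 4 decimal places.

Answer: -9.9826 -0.1287

Derivation:
Initial: x=-6.0000 theta=-0.4000
After 1 (propagate distance d=17): x=-12.8000 theta=-0.4000
After 2 (thin lens f=23): x=-12.8000 theta=18/115 (≈0.1565)
After 3 (propagate distance d=18): x=-1148/115 (≈-9.9826) theta=18/115 (≈0.1565)
After 4 (thin lens f=-35): x=-1148/115 (≈-9.9826) theta=-74/575 (≈-0.1287)
Rounded to 4 decimal places: x = -9.9826, theta = -0.1287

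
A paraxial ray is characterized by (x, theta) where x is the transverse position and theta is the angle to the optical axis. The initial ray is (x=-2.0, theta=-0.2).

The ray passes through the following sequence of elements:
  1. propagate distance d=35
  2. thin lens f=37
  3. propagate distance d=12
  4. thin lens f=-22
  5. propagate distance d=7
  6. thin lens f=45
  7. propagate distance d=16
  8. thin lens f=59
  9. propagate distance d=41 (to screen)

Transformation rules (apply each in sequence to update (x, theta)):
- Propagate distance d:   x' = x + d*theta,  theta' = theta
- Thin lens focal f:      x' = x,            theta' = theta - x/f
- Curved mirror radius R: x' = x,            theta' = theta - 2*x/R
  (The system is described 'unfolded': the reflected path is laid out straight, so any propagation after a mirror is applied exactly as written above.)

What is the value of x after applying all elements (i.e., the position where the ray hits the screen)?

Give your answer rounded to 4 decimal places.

Initial: x=-2.0000 theta=-0.2000
After 1 (propagate distance d=35): x=-9.0000 theta=-0.2000
After 2 (thin lens f=37): x=-9.0000 theta=8/185 (≈0.0432)
After 3 (propagate distance d=12): x=-1569/185 (≈-8.4811) theta=8/185 (≈0.0432)
After 4 (thin lens f=-22): x=-1569/185 (≈-8.4811) theta=-1393/4070 (≈-0.3423)
After 5 (propagate distance d=7): x=-44269/4070 (≈-10.8769) theta=-1393/4070 (≈-0.3423)
After 6 (thin lens f=45): x=-44269/4070 (≈-10.8769) theta=-9208/91575 (≈-0.1006)
After 7 (propagate distance d=16): x=-2286761/183150 (≈-12.4857) theta=-9208/91575 (≈-0.1006)
After 8 (thin lens f=59): x=-2286761/183150 (≈-12.4857) theta=1200217/10805850 (≈0.1111)
After 9 (propagate distance d=41 (to screen)): x=-42855001/5402925 (≈-7.9318) theta=1200217/10805850 (≈0.1111)
Rounded to 4 decimal places: x = -7.9318

Answer: -7.9318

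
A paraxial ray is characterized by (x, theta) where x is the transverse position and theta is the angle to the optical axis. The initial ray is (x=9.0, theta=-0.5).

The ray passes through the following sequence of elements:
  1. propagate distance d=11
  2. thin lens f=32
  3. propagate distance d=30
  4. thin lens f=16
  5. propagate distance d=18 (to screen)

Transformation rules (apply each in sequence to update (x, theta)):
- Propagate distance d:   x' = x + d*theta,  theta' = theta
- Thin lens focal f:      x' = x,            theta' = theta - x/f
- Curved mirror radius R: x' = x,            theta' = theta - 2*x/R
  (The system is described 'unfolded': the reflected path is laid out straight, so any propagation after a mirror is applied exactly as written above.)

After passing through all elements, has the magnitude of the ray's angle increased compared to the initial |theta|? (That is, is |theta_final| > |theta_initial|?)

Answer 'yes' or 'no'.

Initial: x=9.0000 theta=-0.5000
After 1 (propagate distance d=11): x=3.5000 theta=-0.5000
After 2 (thin lens f=32): x=3.5000 theta=-39/64 (≈-0.6094)
After 3 (propagate distance d=30): x=-473/32 (≈-14.7813) theta=-39/64 (≈-0.6094)
After 4 (thin lens f=16): x=-473/32 (≈-14.7813) theta=161/512 (≈0.3145)
After 5 (propagate distance d=18 (to screen)): x=-2335/256 (≈-9.1211) theta=161/512 (≈0.3145)
|theta_initial|=0.5000 |theta_final|=161/512 (≈0.3145) -> not increased

Answer: no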